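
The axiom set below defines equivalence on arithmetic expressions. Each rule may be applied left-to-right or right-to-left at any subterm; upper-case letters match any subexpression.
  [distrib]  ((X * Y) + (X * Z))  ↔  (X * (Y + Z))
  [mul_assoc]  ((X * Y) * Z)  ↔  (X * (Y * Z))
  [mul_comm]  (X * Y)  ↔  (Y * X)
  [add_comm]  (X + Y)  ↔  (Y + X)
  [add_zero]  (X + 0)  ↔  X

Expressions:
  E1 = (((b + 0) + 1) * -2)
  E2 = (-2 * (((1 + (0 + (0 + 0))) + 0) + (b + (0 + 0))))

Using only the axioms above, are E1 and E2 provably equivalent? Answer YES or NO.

1. [add_zero →] (b + 0)  →  b;  E1 = ((b + 1) * -2)
2. [add_zero ←] 1  →  (1 + 0);  E1 = ((b + (1 + 0)) * -2)
3. [add_comm →] (b + (1 + 0))  →  ((1 + 0) + b);  E1 = (((1 + 0) + b) * -2)
4. [mul_comm →] (((1 + 0) + b) * -2)  →  (-2 * ((1 + 0) + b))
5. [add_zero ←] 0  →  (0 + 0);  E1 = (-2 * ((1 + (0 + 0)) + b))
6. [add_zero ←] b  →  (b + 0);  E1 = (-2 * ((1 + (0 + 0)) + (b + 0)))
7. [add_zero ←] (1 + (0 + 0))  →  ((1 + (0 + 0)) + 0);  E1 = (-2 * (((1 + (0 + 0)) + 0) + (b + 0)))
8. [add_zero ←] 0  →  (0 + 0);  E1 = (-2 * (((1 + (0 + 0)) + 0) + (b + (0 + 0))))
9. [add_zero ←] 0  →  (0 + 0);  this is E2

YES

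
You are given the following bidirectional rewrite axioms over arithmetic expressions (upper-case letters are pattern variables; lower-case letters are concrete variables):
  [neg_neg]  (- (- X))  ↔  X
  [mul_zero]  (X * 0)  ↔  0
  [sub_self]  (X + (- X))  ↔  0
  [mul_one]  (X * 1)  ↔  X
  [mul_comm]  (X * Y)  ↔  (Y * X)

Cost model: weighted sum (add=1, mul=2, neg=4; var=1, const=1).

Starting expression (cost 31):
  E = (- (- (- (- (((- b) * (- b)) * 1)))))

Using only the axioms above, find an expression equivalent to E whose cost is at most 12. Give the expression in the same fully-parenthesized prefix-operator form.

((- b) * (- b))   [cost 12]

(1) (- (- (((- b) * (- b)) * 1)))  =[neg_neg →]=  (((- b) * (- b)) * 1)    ⊢ (- (- (((- b) * (- b)) * 1)))
(2) (((- b) * (- b)) * 1)  =[mul_one →]=  ((- b) * (- b))    ⊢ (- (- ((- b) * (- b))))
(3) (- (- ((- b) * (- b))))  =[neg_neg →]=  ((- b) * (- b))    ⊢ cost 12, within 12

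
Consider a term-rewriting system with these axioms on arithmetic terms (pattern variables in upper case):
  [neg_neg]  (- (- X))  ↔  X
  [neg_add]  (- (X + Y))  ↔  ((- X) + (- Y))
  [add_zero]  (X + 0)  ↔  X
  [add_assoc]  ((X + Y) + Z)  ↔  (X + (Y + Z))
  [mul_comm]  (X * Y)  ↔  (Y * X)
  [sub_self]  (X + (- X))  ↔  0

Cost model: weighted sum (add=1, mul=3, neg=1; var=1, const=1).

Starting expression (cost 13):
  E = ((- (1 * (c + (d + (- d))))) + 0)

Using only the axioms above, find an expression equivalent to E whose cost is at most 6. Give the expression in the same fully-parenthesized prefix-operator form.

(- (1 * c))   [cost 6]

step 1: add_zero (→) rewrites ((- (1 * (c + (d + (- d))))) + 0) into (- (1 * (c + (d + (- d)))))
step 2: sub_self (→) rewrites (d + (- d)) into 0, now (- (1 * (c + 0)))
step 3: add_zero (→) rewrites (c + 0) into c, reaching cost 6 (bound 6)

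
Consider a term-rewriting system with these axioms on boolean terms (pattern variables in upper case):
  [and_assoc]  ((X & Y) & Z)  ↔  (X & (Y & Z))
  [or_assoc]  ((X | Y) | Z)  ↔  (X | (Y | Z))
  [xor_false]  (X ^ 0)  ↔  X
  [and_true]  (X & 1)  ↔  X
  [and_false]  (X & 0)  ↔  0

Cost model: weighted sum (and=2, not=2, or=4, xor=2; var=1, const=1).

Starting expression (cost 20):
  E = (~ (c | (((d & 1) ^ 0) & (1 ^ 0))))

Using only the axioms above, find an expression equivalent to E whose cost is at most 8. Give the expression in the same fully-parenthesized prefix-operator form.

(~ (c | d))   [cost 8]

1. [and_true →] (d & 1)  →  d;  E = (~ (c | ((d ^ 0) & (1 ^ 0))))
2. [xor_false →] (d ^ 0)  →  d;  E = (~ (c | (d & (1 ^ 0))))
3. [xor_false →] (1 ^ 0)  →  1;  E = (~ (c | (d & 1)))
4. [and_true →] (d & 1)  →  d;  cost 8 ≤ 8, done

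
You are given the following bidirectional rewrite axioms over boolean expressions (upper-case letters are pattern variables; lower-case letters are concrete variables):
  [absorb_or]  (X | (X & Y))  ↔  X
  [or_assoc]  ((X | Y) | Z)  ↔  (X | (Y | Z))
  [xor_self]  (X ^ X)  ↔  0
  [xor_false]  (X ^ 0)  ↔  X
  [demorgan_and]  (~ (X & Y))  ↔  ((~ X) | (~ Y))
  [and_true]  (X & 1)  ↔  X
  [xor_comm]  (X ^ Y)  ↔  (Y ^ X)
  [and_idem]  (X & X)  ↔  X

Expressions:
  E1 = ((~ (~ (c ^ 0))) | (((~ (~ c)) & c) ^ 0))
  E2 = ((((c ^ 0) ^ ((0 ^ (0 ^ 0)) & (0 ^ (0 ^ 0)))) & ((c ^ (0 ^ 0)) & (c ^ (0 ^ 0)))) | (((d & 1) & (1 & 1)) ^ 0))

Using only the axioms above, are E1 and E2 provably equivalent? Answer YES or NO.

NO

Every axiom is a valid identity, so a rewrite proof would force E1 and E2 to agree under every assignment.
At c=0, d=1: E1 = 0 but E2 = 1; they differ, so no derivation exists.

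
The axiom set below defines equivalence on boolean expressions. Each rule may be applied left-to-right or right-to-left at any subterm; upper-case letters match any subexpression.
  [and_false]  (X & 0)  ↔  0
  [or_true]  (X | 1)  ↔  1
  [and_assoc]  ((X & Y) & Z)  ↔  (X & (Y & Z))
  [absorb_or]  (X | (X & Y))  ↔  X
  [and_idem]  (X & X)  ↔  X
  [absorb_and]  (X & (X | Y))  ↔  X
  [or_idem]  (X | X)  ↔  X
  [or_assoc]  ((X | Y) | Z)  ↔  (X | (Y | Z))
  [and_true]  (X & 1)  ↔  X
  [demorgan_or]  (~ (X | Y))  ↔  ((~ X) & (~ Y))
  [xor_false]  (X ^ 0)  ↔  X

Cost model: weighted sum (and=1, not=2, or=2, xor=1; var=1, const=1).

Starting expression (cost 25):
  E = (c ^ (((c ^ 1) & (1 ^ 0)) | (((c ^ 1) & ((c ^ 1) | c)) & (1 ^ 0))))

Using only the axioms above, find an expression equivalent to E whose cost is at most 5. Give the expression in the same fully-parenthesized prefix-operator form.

step 1: absorb_and (→) rewrites ((c ^ 1) & ((c ^ 1) | c)) into (c ^ 1), now (c ^ (((c ^ 1) & (1 ^ 0)) | ((c ^ 1) & (1 ^ 0))))
step 2: or_idem (→) rewrites (((c ^ 1) & (1 ^ 0)) | ((c ^ 1) & (1 ^ 0))) into ((c ^ 1) & (1 ^ 0)), now (c ^ ((c ^ 1) & (1 ^ 0)))
step 3: xor_false (→) rewrites (1 ^ 0) into 1, now (c ^ ((c ^ 1) & 1))
step 4: and_true (→) rewrites ((c ^ 1) & 1) into (c ^ 1), reaching cost 5 (bound 5)

(c ^ (c ^ 1))   [cost 5]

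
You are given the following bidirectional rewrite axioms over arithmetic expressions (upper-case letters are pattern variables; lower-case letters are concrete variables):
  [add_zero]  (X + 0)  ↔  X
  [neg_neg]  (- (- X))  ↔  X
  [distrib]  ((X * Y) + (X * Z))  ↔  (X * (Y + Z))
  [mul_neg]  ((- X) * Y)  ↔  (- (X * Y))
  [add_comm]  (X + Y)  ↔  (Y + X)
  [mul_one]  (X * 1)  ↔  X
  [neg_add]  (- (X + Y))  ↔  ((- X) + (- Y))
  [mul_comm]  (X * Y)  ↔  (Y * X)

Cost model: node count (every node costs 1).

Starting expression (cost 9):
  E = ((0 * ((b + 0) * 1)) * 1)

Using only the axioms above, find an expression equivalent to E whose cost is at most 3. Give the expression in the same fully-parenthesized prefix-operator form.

step 1: mul_one (→) rewrites ((0 * ((b + 0) * 1)) * 1) into (0 * ((b + 0) * 1))
step 2: mul_one (→) rewrites ((b + 0) * 1) into (b + 0), now (0 * (b + 0))
step 3: add_zero (→) rewrites (b + 0) into b, reaching cost 3 (bound 3)

(0 * b)   [cost 3]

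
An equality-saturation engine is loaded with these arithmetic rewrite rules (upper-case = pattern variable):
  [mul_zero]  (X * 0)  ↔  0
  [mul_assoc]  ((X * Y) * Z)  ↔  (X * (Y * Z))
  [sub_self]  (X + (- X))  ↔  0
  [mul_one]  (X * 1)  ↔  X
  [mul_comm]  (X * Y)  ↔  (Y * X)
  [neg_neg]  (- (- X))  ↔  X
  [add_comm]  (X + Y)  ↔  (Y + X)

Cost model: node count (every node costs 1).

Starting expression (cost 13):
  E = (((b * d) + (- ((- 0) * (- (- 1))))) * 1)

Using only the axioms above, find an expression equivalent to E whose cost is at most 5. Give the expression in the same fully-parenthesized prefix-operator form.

(1) (((b * d) + (- ((- 0) * (- (- 1))))) * 1)  =[mul_one →]=  ((b * d) + (- ((- 0) * (- (- 1)))))
(2) (b * d)  =[mul_comm →]=  (d * b)    ⊢ ((d * b) + (- ((- 0) * (- (- 1)))))
(3) (- (- 1))  =[neg_neg →]=  1    ⊢ ((d * b) + (- ((- 0) * 1)))
(4) ((- 0) * 1)  =[mul_one →]=  (- 0)    ⊢ ((d * b) + (- (- 0)))
(5) (- (- 0))  =[neg_neg →]=  0    ⊢ cost 5, within 5

((d * b) + 0)   [cost 5]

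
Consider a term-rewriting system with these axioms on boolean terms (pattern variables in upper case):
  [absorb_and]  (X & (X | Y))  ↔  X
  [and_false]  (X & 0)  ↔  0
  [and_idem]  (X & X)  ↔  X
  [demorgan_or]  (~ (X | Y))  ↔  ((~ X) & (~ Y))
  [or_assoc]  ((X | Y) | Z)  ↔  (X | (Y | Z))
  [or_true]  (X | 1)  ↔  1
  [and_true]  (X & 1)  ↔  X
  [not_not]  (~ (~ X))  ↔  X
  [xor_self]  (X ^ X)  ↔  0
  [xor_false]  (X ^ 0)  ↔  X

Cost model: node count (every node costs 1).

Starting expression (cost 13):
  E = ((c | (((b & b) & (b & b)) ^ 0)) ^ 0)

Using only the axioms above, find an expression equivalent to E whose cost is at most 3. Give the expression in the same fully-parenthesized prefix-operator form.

(1) (((b & b) & (b & b)) ^ 0)  =[xor_false →]=  ((b & b) & (b & b))    ⊢ ((c | ((b & b) & (b & b))) ^ 0)
(2) ((b & b) & (b & b))  =[and_idem →]=  (b & b)    ⊢ ((c | (b & b)) ^ 0)
(3) (b & b)  =[and_idem →]=  b    ⊢ ((c | b) ^ 0)
(4) ((c | b) ^ 0)  =[xor_false →]=  (c | b)    ⊢ cost 3, within 3

(c | b)   [cost 3]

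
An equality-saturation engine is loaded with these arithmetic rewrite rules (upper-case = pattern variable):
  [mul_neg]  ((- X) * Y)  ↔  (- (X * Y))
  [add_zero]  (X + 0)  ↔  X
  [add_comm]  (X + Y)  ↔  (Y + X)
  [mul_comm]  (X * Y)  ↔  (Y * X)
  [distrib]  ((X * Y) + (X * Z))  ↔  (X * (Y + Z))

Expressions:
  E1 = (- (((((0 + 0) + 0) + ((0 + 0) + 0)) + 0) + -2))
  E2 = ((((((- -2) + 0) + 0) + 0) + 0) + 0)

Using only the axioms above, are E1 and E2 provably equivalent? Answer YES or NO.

step 1: add_zero (→) rewrites ((((0 + 0) + 0) + ((0 + 0) + 0)) + 0) into (((0 + 0) + 0) + ((0 + 0) + 0)), now (- ((((0 + 0) + 0) + ((0 + 0) + 0)) + -2))
step 2: add_zero (→) rewrites (0 + 0) into 0, now (- (((0 + 0) + ((0 + 0) + 0)) + -2))
step 3: add_zero (→) rewrites (0 + 0) into 0, now (- (((0 + 0) + (0 + 0)) + -2))
step 4: add_zero (→) rewrites (0 + 0) into 0, now (- (((0 + 0) + 0) + -2))
step 5: add_zero (→) rewrites ((0 + 0) + 0) into (0 + 0), now (- ((0 + 0) + -2))
step 6: add_zero (→) rewrites (0 + 0) into 0, now (- (0 + -2))
step 7: add_comm (→) rewrites (0 + -2) into (-2 + 0), now (- (-2 + 0))
step 8: add_zero (→) rewrites (-2 + 0) into -2, now (- -2)
step 9: add_zero (←) rewrites (- -2) into ((- -2) + 0)
step 10: add_zero (←) rewrites (- -2) into ((- -2) + 0), now (((- -2) + 0) + 0)
step 11: add_zero (←) rewrites (- -2) into ((- -2) + 0), now ((((- -2) + 0) + 0) + 0)
step 12: add_zero (←) rewrites ((- -2) + 0) into (((- -2) + 0) + 0), now (((((- -2) + 0) + 0) + 0) + 0)
step 13: add_zero (←) rewrites (- -2) into ((- -2) + 0), which is E2

YES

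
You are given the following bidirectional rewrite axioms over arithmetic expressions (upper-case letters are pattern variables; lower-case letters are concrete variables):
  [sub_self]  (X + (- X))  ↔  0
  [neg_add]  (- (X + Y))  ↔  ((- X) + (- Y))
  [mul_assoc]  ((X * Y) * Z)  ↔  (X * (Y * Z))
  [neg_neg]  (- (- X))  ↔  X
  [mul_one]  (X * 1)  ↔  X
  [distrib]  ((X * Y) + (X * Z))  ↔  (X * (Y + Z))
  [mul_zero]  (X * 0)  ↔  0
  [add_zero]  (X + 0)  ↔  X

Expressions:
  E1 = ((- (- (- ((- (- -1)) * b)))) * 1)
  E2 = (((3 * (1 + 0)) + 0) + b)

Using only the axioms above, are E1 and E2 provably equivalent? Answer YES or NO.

NO

The axioms are sound identities: if E1 ↔* E2 then E1 and E2 evaluate identically under any assignment.
Under b=0: E1 evaluates to 0, E2 to 3. Distinct ⇒ no rewrite sequence connects them.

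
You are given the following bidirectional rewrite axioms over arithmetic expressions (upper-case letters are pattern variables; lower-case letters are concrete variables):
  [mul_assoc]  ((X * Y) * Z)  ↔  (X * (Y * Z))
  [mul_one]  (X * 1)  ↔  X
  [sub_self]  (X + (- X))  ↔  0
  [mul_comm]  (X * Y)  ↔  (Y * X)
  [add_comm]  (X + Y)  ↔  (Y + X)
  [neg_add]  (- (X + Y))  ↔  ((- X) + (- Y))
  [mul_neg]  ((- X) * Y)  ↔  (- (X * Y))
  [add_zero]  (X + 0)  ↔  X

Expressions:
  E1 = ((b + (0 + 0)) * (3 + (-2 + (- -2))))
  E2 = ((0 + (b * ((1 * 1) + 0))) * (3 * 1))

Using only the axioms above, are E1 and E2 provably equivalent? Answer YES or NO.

YES

(1) (-2 + (- -2))  =[sub_self →]=  0    ⊢ ((b + (0 + 0)) * (3 + 0))
(2) (3 + 0)  =[add_zero →]=  3    ⊢ ((b + (0 + 0)) * 3)
(3) (0 + 0)  =[add_zero →]=  0    ⊢ ((b + 0) * 3)
(4) b  =[mul_one ←]=  (b * 1)    ⊢ (((b * 1) + 0) * 3)
(5) 1  =[mul_one ←]=  (1 * 1)    ⊢ (((b * (1 * 1)) + 0) * 3)
(6) ((b * (1 * 1)) + 0)  =[add_comm →]=  (0 + (b * (1 * 1)))    ⊢ ((0 + (b * (1 * 1))) * 3)
(7) 3  =[mul_one ←]=  (3 * 1)    ⊢ ((0 + (b * (1 * 1))) * (3 * 1))
(8) (1 * 1)  =[add_zero ←]=  ((1 * 1) + 0)    ⊢ E2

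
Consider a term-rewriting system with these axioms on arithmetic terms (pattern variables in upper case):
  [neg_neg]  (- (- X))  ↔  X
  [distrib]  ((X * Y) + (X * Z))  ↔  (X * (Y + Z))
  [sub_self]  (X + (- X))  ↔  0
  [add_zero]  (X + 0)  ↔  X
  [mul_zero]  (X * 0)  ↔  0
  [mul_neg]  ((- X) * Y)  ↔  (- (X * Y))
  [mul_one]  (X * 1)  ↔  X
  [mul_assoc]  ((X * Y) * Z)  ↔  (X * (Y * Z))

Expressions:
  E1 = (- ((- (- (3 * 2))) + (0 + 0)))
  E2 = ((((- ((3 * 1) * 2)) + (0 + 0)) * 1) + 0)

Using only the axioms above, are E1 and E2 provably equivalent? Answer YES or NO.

YES

(1) (- (- (3 * 2)))  =[neg_neg →]=  (3 * 2)    ⊢ (- ((3 * 2) + (0 + 0)))
(2) (0 + 0)  =[add_zero →]=  0    ⊢ (- ((3 * 2) + 0))
(3) ((3 * 2) + 0)  =[add_zero →]=  (3 * 2)    ⊢ (- (3 * 2))
(4) (- (3 * 2))  =[mul_one ←]=  ((- (3 * 2)) * 1)
(5) (- (3 * 2))  =[add_zero ←]=  ((- (3 * 2)) + 0)    ⊢ (((- (3 * 2)) + 0) * 1)
(6) (((- (3 * 2)) + 0) * 1)  =[add_zero ←]=  ((((- (3 * 2)) + 0) * 1) + 0)
(7) 0  =[add_zero ←]=  (0 + 0)    ⊢ ((((- (3 * 2)) + (0 + 0)) * 1) + 0)
(8) 3  =[mul_one ←]=  (3 * 1)    ⊢ E2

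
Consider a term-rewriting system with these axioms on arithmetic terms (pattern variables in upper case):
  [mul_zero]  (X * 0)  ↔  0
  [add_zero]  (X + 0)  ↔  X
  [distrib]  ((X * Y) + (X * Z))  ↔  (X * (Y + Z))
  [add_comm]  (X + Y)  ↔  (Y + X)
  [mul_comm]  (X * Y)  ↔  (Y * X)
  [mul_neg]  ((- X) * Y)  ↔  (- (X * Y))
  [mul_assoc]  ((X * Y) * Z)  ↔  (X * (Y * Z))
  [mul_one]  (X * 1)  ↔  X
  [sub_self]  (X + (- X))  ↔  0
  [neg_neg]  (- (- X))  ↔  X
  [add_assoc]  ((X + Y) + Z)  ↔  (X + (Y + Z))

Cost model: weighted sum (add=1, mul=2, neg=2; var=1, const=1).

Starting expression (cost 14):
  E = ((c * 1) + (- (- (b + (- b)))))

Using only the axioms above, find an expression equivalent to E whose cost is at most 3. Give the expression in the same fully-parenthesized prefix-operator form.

(c + 0)   [cost 3]

(1) (c * 1)  =[mul_one →]=  c    ⊢ (c + (- (- (b + (- b)))))
(2) (b + (- b))  =[sub_self →]=  0    ⊢ (c + (- (- 0)))
(3) (- (- 0))  =[neg_neg →]=  0    ⊢ cost 3, within 3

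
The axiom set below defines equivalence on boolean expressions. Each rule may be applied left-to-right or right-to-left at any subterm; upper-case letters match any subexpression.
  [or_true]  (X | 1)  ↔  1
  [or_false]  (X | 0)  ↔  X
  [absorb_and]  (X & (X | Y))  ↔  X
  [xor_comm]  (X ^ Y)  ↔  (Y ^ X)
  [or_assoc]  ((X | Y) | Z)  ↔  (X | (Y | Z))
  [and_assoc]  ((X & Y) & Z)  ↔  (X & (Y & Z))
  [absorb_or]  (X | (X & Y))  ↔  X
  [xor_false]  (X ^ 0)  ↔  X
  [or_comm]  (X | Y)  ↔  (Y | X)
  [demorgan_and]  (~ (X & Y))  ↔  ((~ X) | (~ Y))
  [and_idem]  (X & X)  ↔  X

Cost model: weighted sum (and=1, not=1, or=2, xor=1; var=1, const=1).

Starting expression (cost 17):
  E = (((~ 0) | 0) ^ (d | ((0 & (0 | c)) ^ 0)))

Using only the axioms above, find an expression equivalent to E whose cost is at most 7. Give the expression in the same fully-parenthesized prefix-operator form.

((~ 0) ^ (d | 0))   [cost 7]

1. [xor_false →] ((0 & (0 | c)) ^ 0)  →  (0 & (0 | c));  E = (((~ 0) | 0) ^ (d | (0 & (0 | c))))
2. [absorb_and →] (0 & (0 | c))  →  0;  E = (((~ 0) | 0) ^ (d | 0))
3. [or_false →] ((~ 0) | 0)  →  (~ 0);  cost 7 ≤ 7, done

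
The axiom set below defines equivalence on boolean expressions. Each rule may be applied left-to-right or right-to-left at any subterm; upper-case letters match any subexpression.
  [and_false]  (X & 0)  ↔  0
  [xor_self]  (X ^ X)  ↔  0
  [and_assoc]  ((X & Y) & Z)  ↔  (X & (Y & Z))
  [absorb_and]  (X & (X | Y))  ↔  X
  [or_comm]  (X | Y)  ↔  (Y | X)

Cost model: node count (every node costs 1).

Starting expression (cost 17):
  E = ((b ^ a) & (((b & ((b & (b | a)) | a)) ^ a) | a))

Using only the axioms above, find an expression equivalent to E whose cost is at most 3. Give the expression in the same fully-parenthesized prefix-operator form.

step 1: absorb_and (→) rewrites (b & (b | a)) into b, now ((b ^ a) & (((b & (b | a)) ^ a) | a))
step 2: absorb_and (→) rewrites (b & (b | a)) into b, now ((b ^ a) & ((b ^ a) | a))
step 3: absorb_and (→) rewrites ((b ^ a) & ((b ^ a) | a)) into (b ^ a), reaching cost 3 (bound 3)

(b ^ a)   [cost 3]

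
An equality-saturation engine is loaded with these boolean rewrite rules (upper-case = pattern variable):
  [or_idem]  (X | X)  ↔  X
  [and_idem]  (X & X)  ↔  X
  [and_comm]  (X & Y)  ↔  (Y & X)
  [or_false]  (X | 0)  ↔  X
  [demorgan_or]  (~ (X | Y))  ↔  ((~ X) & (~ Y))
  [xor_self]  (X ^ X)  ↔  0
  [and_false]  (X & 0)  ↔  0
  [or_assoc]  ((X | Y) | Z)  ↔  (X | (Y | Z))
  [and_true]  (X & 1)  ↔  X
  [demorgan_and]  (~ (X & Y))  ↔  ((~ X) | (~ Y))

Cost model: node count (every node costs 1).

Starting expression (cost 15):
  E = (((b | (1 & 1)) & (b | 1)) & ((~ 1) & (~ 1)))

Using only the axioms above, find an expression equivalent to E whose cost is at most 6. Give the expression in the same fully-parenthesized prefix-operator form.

1. [and_true →] (1 & 1)  →  1;  E = (((b | 1) & (b | 1)) & ((~ 1) & (~ 1)))
2. [and_idem →] ((~ 1) & (~ 1))  →  (~ 1);  E = (((b | 1) & (b | 1)) & (~ 1))
3. [and_idem →] ((b | 1) & (b | 1))  →  (b | 1);  cost 6 ≤ 6, done

((b | 1) & (~ 1))   [cost 6]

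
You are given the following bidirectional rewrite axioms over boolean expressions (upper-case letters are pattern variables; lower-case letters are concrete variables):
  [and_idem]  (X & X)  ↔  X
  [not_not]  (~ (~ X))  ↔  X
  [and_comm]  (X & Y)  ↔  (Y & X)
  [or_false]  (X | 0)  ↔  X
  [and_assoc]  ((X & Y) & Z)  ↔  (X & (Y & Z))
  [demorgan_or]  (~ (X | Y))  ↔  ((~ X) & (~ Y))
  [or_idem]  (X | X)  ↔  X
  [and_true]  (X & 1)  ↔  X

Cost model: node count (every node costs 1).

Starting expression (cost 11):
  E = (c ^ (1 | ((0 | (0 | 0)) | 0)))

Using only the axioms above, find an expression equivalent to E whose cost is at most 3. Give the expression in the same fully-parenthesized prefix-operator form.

1. [or_false →] (0 | 0)  →  0;  E = (c ^ (1 | ((0 | 0) | 0)))
2. [or_false →] (0 | 0)  →  0;  E = (c ^ (1 | (0 | 0)))
3. [or_idem →] (0 | 0)  →  0;  E = (c ^ (1 | 0))
4. [or_false →] (1 | 0)  →  1;  cost 3 ≤ 3, done

(c ^ 1)   [cost 3]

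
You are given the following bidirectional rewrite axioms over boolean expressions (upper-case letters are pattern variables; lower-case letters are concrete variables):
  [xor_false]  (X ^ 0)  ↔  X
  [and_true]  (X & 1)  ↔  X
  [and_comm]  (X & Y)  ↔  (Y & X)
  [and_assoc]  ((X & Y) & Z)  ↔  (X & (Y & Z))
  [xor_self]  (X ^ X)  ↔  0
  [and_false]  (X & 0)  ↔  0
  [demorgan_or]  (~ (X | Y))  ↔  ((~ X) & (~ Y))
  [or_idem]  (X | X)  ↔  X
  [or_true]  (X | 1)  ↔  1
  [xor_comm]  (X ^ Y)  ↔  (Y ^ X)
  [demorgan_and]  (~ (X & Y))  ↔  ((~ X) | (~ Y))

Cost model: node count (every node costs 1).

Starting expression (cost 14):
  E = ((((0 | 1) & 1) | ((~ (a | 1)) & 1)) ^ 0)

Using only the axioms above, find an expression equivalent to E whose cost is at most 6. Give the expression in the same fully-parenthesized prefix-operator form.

step 1: xor_false (→) rewrites ((((0 | 1) & 1) | ((~ (a | 1)) & 1)) ^ 0) into (((0 | 1) & 1) | ((~ (a | 1)) & 1))
step 2: and_true (→) rewrites ((~ (a | 1)) & 1) into (~ (a | 1)), now (((0 | 1) & 1) | (~ (a | 1)))
step 3: and_true (→) rewrites ((0 | 1) & 1) into (0 | 1), now ((0 | 1) | (~ (a | 1)))
step 4: or_true (→) rewrites (a | 1) into 1, reaching cost 6 (bound 6)

((0 | 1) | (~ 1))   [cost 6]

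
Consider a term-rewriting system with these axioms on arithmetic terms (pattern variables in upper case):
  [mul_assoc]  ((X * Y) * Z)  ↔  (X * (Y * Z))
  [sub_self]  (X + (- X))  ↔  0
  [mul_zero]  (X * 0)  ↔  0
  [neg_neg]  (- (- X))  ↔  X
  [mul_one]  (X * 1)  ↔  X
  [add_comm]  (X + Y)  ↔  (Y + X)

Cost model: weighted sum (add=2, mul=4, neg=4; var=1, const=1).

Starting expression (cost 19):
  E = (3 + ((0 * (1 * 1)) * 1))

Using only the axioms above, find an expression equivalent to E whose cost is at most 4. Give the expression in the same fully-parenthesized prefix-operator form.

step 1: mul_one (→) rewrites (1 * 1) into 1, now (3 + ((0 * 1) * 1))
step 2: mul_one (→) rewrites ((0 * 1) * 1) into (0 * 1), now (3 + (0 * 1))
step 3: mul_one (→) rewrites (0 * 1) into 0, reaching cost 4 (bound 4)

(3 + 0)   [cost 4]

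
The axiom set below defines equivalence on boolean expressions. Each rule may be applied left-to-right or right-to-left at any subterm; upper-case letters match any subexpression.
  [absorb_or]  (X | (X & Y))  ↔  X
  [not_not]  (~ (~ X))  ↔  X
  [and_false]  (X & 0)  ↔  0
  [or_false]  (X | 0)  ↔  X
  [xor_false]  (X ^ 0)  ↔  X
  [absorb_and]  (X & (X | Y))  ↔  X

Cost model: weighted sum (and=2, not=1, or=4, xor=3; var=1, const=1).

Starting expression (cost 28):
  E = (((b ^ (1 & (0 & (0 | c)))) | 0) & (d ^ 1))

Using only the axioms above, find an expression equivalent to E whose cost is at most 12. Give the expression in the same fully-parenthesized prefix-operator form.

((b ^ 0) & (d ^ 1))   [cost 12]

step 1: absorb_and (→) rewrites (0 & (0 | c)) into 0, now (((b ^ (1 & 0)) | 0) & (d ^ 1))
step 2: and_false (→) rewrites (1 & 0) into 0, now (((b ^ 0) | 0) & (d ^ 1))
step 3: or_false (→) rewrites ((b ^ 0) | 0) into (b ^ 0), reaching cost 12 (bound 12)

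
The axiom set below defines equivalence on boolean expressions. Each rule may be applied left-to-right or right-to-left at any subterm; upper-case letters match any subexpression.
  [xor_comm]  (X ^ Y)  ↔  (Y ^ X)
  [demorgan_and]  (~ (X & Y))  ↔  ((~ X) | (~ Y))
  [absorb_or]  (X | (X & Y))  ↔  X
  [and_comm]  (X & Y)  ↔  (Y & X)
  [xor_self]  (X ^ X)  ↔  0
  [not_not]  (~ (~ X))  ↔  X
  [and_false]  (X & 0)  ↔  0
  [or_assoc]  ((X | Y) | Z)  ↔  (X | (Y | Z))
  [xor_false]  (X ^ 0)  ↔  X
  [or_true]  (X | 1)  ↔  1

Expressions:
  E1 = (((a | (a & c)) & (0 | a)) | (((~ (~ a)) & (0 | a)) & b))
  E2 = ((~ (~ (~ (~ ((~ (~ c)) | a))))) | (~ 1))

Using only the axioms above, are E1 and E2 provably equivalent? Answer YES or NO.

NO

The axioms are sound identities: if E1 ↔* E2 then E1 and E2 evaluate identically under any assignment.
Under a=0, b=0, c=1: E1 evaluates to 0, E2 to 1. Distinct ⇒ no rewrite sequence connects them.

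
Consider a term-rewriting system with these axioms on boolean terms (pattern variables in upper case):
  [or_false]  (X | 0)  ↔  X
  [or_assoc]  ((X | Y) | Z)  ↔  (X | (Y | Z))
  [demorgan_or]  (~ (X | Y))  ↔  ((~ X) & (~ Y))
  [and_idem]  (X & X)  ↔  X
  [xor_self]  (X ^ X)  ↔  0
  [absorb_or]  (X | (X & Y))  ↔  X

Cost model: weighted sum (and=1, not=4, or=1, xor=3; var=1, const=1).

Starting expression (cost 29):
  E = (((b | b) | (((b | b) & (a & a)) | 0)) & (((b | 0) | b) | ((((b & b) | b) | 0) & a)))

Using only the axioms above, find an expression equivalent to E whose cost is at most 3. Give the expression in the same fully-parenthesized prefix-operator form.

(b | b)   [cost 3]

1. [or_false →] (((b & b) | b) | 0)  →  ((b & b) | b);  E = (((b | b) | (((b | b) & (a & a)) | 0)) & (((b | 0) | b) | (((b & b) | b) & a)))
2. [or_false →] (b | 0)  →  b;  E = (((b | b) | (((b | b) & (a & a)) | 0)) & ((b | b) | (((b & b) | b) & a)))
3. [and_idem →] (b & b)  →  b;  E = (((b | b) | (((b | b) & (a & a)) | 0)) & ((b | b) | ((b | b) & a)))
4. [and_idem →] (a & a)  →  a;  E = (((b | b) | (((b | b) & a) | 0)) & ((b | b) | ((b | b) & a)))
5. [or_false →] (((b | b) & a) | 0)  →  ((b | b) & a);  E = (((b | b) | ((b | b) & a)) & ((b | b) | ((b | b) & a)))
6. [and_idem →] (((b | b) | ((b | b) & a)) & ((b | b) | ((b | b) & a)))  →  ((b | b) | ((b | b) & a))
7. [absorb_or →] ((b | b) | ((b | b) & a))  →  (b | b);  cost 3 ≤ 3, done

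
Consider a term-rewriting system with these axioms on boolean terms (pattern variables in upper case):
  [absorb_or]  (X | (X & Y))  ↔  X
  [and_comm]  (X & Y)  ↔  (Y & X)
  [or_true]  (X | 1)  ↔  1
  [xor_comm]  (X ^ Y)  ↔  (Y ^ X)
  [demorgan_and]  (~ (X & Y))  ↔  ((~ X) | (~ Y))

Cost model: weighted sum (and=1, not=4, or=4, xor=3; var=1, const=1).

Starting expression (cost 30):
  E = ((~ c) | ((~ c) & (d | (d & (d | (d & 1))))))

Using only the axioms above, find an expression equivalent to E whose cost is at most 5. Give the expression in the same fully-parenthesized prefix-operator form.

(~ c)   [cost 5]

step 1: absorb_or (→) rewrites (d | (d & 1)) into d, now ((~ c) | ((~ c) & (d | (d & d))))
step 2: absorb_or (→) rewrites (d | (d & d)) into d, now ((~ c) | ((~ c) & d))
step 3: absorb_or (→) rewrites ((~ c) | ((~ c) & d)) into (~ c), reaching cost 5 (bound 5)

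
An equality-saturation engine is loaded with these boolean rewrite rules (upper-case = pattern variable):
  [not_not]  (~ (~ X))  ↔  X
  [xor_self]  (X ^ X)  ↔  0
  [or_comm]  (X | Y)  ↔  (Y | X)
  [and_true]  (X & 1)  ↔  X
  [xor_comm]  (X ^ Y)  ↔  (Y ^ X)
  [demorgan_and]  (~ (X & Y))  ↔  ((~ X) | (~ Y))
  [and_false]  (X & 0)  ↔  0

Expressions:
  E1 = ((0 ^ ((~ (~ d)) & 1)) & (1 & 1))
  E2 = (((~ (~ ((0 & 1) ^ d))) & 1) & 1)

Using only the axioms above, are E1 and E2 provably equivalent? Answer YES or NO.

YES

1. [not_not →] (~ (~ d))  →  d;  E1 = ((0 ^ (d & 1)) & (1 & 1))
2. [and_true →] (1 & 1)  →  1;  E1 = ((0 ^ (d & 1)) & 1)
3. [and_true →] (d & 1)  →  d;  E1 = ((0 ^ d) & 1)
4. [and_true ←] ((0 ^ d) & 1)  →  (((0 ^ d) & 1) & 1)
5. [and_true ←] 0  →  (0 & 1);  E1 = ((((0 & 1) ^ d) & 1) & 1)
6. [not_not ←] ((0 & 1) ^ d)  →  (~ (~ ((0 & 1) ^ d)));  this is E2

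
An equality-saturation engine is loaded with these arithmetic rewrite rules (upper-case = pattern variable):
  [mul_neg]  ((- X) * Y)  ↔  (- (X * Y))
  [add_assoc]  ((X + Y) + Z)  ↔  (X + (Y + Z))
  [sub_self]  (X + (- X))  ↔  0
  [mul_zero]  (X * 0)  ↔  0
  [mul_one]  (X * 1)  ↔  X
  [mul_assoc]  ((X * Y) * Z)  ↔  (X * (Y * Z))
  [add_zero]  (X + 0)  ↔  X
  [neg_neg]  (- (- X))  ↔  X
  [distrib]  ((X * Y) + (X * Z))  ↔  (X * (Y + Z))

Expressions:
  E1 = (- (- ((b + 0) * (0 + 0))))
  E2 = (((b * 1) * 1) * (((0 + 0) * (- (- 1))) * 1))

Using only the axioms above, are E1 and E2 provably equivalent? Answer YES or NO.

step 1: neg_neg (→) rewrites (- (- ((b + 0) * (0 + 0)))) into ((b + 0) * (0 + 0))
step 2: add_zero (→) rewrites (0 + 0) into 0, now ((b + 0) * 0)
step 3: add_zero (→) rewrites (b + 0) into b, now (b * 0)
step 4: mul_one (←) rewrites 0 into (0 * 1), now (b * (0 * 1))
step 5: mul_one (←) rewrites b into (b * 1), now ((b * 1) * (0 * 1))
step 6: add_zero (←) rewrites 0 into (0 + 0), now ((b * 1) * ((0 + 0) * 1))
step 7: mul_one (←) rewrites (0 + 0) into ((0 + 0) * 1), now ((b * 1) * (((0 + 0) * 1) * 1))
step 8: mul_one (←) rewrites b into (b * 1), now (((b * 1) * 1) * (((0 + 0) * 1) * 1))
step 9: neg_neg (←) rewrites 1 into (- (- 1)), which is E2

YES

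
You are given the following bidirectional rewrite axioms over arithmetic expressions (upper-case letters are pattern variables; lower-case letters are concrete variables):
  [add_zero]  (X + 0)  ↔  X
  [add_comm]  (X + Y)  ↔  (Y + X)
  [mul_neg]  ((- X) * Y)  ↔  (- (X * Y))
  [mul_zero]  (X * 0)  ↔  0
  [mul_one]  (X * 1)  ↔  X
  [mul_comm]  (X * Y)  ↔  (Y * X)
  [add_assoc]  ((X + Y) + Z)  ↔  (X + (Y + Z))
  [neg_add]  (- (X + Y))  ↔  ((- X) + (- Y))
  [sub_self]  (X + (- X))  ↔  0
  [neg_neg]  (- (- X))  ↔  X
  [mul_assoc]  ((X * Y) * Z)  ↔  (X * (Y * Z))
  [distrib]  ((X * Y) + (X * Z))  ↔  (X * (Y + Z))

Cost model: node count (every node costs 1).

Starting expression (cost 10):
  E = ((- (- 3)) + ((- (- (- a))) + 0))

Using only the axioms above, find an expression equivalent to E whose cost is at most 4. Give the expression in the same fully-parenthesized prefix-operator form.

1. [add_zero →] ((- (- (- a))) + 0)  →  (- (- (- a)));  E = ((- (- 3)) + (- (- (- a))))
2. [neg_neg →] (- (- (- a)))  →  (- a);  E = ((- (- 3)) + (- a))
3. [neg_neg →] (- (- 3))  →  3;  cost 4 ≤ 4, done

(3 + (- a))   [cost 4]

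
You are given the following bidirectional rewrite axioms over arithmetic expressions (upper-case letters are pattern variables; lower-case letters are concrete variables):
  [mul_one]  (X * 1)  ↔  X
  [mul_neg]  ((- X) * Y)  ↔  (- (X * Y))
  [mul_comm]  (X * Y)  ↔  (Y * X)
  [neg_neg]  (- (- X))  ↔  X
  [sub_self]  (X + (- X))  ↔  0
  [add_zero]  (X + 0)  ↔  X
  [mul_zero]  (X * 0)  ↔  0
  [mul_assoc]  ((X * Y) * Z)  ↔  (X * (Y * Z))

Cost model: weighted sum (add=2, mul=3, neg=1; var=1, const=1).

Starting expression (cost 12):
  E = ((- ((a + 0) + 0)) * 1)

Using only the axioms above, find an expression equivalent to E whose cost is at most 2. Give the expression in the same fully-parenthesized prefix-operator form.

(- a)   [cost 2]

(1) (a + 0)  =[add_zero →]=  a    ⊢ ((- (a + 0)) * 1)
(2) ((- (a + 0)) * 1)  =[mul_one →]=  (- (a + 0))
(3) (a + 0)  =[add_zero →]=  a    ⊢ cost 2, within 2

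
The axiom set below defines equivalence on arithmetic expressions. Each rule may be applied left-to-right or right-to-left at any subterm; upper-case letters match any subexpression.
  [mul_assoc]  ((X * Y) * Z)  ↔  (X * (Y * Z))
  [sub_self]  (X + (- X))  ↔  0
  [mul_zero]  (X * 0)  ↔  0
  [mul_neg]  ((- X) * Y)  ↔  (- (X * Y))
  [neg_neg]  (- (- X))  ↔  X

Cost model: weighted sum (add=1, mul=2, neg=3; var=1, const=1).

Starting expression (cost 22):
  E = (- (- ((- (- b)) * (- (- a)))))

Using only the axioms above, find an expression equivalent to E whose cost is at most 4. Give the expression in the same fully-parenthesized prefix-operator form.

step 1: neg_neg (→) rewrites (- (- b)) into b, now (- (- (b * (- (- a)))))
step 2: neg_neg (→) rewrites (- (- (b * (- (- a))))) into (b * (- (- a)))
step 3: neg_neg (→) rewrites (- (- a)) into a, reaching cost 4 (bound 4)

(b * a)   [cost 4]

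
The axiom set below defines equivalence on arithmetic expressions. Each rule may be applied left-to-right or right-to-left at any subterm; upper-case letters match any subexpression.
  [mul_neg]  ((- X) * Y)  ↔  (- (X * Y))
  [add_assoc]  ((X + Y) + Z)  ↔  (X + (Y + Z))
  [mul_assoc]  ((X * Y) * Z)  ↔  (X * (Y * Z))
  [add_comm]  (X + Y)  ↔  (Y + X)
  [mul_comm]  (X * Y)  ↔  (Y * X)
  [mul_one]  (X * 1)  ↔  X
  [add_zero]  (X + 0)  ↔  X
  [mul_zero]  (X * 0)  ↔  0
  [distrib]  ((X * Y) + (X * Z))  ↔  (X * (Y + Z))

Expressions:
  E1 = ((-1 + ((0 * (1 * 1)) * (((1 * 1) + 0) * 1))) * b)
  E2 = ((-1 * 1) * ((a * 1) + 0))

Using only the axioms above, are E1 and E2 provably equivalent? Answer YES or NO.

All listed rules preserve value, hence provable equivalence implies equal values everywhere; look for a separating assignment.
a=0, b=1 gives E1 ↦ -1, E2 ↦ 0; values differ ⇒ not provably equivalent.

NO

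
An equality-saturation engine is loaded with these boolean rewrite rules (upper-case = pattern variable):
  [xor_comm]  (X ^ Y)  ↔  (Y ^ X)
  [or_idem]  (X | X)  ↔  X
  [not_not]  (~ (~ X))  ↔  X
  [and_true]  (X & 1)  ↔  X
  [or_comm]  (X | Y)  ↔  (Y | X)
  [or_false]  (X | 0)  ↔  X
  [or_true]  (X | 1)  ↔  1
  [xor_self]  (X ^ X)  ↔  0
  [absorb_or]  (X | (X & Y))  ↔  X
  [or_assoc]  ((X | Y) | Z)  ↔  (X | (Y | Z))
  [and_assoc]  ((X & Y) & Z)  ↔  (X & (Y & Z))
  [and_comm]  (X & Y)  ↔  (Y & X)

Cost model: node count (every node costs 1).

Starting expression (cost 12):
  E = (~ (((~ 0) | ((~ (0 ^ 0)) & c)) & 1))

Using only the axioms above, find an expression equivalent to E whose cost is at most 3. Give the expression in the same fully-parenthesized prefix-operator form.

(~ (~ 0))   [cost 3]

step 1: xor_self (→) rewrites (0 ^ 0) into 0, now (~ (((~ 0) | ((~ 0) & c)) & 1))
step 2: absorb_or (→) rewrites ((~ 0) | ((~ 0) & c)) into (~ 0), now (~ ((~ 0) & 1))
step 3: and_true (→) rewrites ((~ 0) & 1) into (~ 0), reaching cost 3 (bound 3)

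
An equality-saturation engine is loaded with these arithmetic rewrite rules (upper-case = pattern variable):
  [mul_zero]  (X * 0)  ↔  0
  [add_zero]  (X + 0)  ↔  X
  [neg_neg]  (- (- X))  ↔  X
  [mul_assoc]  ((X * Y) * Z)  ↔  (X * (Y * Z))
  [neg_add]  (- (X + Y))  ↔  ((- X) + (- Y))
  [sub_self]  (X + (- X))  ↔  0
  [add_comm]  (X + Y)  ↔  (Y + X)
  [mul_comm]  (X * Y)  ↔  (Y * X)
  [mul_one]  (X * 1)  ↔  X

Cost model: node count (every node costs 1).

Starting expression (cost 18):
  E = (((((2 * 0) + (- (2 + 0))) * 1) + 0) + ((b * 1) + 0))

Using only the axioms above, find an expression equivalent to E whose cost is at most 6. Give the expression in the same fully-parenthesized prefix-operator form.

step 1: add_zero (→) rewrites (2 + 0) into 2, now (((((2 * 0) + (- 2)) * 1) + 0) + ((b * 1) + 0))
step 2: add_comm (→) rewrites ((2 * 0) + (- 2)) into ((- 2) + (2 * 0)), now (((((- 2) + (2 * 0)) * 1) + 0) + ((b * 1) + 0))
step 3: mul_one (→) rewrites (((- 2) + (2 * 0)) * 1) into ((- 2) + (2 * 0)), now ((((- 2) + (2 * 0)) + 0) + ((b * 1) + 0))
step 4: mul_one (→) rewrites (b * 1) into b, now ((((- 2) + (2 * 0)) + 0) + (b + 0))
step 5: mul_zero (→) rewrites (2 * 0) into 0, now ((((- 2) + 0) + 0) + (b + 0))
step 6: add_zero (→) rewrites (((- 2) + 0) + 0) into ((- 2) + 0), now (((- 2) + 0) + (b + 0))
step 7: add_zero (→) rewrites ((- 2) + 0) into (- 2), reaching cost 6 (bound 6)

((- 2) + (b + 0))   [cost 6]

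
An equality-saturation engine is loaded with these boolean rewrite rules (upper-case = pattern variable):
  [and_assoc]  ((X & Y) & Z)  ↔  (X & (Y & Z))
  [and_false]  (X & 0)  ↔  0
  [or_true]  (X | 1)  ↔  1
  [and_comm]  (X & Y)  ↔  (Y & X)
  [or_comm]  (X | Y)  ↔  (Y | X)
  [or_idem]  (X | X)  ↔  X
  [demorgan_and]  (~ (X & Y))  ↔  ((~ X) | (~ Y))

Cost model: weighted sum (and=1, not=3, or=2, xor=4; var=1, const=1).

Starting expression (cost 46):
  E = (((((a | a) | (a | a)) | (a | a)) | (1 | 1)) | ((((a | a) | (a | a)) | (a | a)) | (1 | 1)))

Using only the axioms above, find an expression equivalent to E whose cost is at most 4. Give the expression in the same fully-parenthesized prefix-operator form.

(1) (((((a | a) | (a | a)) | (a | a)) | (1 | 1)) | ((((a | a) | (a | a)) | (a | a)) | (1 | 1)))  =[or_idem →]=  ((((a | a) | (a | a)) | (a | a)) | (1 | 1))
(2) (1 | 1)  =[or_idem →]=  1    ⊢ ((((a | a) | (a | a)) | (a | a)) | 1)
(3) ((a | a) | (a | a))  =[or_idem →]=  (a | a)    ⊢ (((a | a) | (a | a)) | 1)
(4) ((a | a) | (a | a))  =[or_idem →]=  (a | a)    ⊢ ((a | a) | 1)
(5) (a | a)  =[or_idem →]=  a    ⊢ cost 4, within 4

(a | 1)   [cost 4]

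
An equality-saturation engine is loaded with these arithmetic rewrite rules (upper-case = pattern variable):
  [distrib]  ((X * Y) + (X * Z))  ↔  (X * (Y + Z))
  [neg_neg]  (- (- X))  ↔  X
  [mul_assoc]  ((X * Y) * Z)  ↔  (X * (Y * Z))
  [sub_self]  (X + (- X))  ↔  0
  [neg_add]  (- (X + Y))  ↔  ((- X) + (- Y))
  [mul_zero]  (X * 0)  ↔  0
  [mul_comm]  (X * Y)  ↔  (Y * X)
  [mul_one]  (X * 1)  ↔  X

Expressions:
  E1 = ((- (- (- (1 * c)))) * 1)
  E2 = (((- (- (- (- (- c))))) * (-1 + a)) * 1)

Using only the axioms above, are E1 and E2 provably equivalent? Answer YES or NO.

NO

Every axiom is a valid identity, so a rewrite proof would force E1 and E2 to agree under every assignment.
At a=0, c=1: E1 = -1 but E2 = 1; they differ, so no derivation exists.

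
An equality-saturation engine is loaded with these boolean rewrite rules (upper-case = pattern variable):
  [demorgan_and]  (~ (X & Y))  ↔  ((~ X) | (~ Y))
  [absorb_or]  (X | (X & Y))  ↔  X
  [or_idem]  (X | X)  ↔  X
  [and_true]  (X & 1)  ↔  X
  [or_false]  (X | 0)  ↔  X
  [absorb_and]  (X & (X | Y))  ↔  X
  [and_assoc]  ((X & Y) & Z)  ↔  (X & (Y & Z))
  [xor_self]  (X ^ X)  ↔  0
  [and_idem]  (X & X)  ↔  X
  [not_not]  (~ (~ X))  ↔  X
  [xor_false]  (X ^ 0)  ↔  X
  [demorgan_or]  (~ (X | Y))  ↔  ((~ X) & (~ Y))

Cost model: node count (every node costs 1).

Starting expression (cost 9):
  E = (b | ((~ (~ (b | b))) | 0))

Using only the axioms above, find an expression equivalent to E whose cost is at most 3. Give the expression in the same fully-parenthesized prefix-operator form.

(b | b)   [cost 3]

(1) ((~ (~ (b | b))) | 0)  =[or_false →]=  (~ (~ (b | b)))    ⊢ (b | (~ (~ (b | b))))
(2) (b | b)  =[or_idem →]=  b    ⊢ (b | (~ (~ b)))
(3) (~ (~ b))  =[not_not →]=  b    ⊢ cost 3, within 3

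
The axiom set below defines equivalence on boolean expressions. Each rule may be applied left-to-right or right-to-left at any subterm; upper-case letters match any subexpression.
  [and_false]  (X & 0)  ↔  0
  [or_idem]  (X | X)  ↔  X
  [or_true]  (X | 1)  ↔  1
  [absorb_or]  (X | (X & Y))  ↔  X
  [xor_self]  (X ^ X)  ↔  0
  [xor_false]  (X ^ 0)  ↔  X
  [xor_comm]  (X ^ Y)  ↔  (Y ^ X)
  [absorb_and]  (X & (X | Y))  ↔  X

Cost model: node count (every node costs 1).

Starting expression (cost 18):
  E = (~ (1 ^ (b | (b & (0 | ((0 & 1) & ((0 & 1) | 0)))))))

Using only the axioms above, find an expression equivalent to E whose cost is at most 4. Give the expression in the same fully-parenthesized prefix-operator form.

(~ (1 ^ b))   [cost 4]

1. [absorb_and →] ((0 & 1) & ((0 & 1) | 0))  →  (0 & 1);  E = (~ (1 ^ (b | (b & (0 | (0 & 1))))))
2. [absorb_or →] (0 | (0 & 1))  →  0;  E = (~ (1 ^ (b | (b & 0))))
3. [absorb_or →] (b | (b & 0))  →  b;  cost 4 ≤ 4, done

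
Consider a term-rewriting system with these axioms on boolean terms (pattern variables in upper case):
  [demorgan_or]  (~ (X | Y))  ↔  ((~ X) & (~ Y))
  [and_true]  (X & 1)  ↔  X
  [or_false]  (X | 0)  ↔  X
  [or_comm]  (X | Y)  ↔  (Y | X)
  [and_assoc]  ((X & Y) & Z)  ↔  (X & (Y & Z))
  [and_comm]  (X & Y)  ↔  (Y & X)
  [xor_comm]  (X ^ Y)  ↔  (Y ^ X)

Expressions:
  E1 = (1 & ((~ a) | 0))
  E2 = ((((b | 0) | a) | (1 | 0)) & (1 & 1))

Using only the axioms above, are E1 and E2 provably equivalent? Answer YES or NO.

NO

Every axiom is a valid identity, so a rewrite proof would force E1 and E2 to agree under every assignment.
At a=1, b=0: E1 = 0 but E2 = 1; they differ, so no derivation exists.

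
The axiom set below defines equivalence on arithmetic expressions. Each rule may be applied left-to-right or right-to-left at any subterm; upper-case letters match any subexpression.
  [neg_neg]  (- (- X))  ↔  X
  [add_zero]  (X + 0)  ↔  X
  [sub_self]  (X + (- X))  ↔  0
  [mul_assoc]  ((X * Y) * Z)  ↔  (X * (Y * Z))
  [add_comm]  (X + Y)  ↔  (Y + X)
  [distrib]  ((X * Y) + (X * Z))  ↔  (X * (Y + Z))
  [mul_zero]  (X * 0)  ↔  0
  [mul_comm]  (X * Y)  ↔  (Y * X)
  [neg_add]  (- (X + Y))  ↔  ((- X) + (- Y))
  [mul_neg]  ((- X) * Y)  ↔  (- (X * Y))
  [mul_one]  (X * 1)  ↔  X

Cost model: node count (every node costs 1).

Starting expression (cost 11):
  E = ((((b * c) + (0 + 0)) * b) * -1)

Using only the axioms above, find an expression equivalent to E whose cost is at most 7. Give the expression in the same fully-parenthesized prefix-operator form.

((b * c) * (b * -1))   [cost 7]

1. [mul_assoc →] ((((b * c) + (0 + 0)) * b) * -1)  →  (((b * c) + (0 + 0)) * (b * -1))
2. [add_zero →] (0 + 0)  →  0;  E = (((b * c) + 0) * (b * -1))
3. [add_zero →] ((b * c) + 0)  →  (b * c);  cost 7 ≤ 7, done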